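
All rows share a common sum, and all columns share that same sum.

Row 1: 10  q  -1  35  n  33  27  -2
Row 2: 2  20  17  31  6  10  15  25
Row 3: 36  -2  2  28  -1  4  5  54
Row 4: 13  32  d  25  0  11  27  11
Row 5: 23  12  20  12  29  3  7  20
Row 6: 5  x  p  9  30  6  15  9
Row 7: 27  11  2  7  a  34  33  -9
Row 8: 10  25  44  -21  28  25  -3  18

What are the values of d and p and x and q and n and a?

d = 7, p = 35, x = 17, q = 11, n = 13, a = 21

Rows 2 and 3 both sum to 126, so that's the common total.
The known cells in row 7 total 105, leaving 126 − 105 = 21 for the blank.
The known cells in column 5 total 113, leaving 126 − 113 = 13 for the blank.
The known cells in row 1 total 115, leaving 126 − 115 = 11 for the blank.
The known cells in column 2 total 109, leaving 126 − 109 = 17 for the blank.
The known cells in row 4 total 119, leaving 126 − 119 = 7 for the blank.
The known cells in row 6 total 91, leaving 126 − 91 = 35 for the blank.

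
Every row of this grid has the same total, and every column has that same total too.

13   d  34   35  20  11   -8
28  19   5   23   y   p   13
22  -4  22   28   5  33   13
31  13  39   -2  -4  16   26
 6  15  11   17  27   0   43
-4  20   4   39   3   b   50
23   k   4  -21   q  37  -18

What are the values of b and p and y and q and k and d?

Rows 3 and 4 both sum to 119, so that's the common total.
The known cells in row 1 total 105, leaving 119 − 105 = 14 for the blank.
The known cells in row 6 total 112, leaving 119 − 112 = 7 for the blank.
The known cells in column 6 total 104, leaving 119 − 104 = 15 for the blank.
The known cells in column 2 total 77, leaving 119 − 77 = 42 for the blank.
The known cells in row 7 total 67, leaving 119 − 67 = 52 for the blank.
The known cells in row 2 total 103, leaving 119 − 103 = 16 for the blank.

b = 7, p = 15, y = 16, q = 52, k = 42, d = 14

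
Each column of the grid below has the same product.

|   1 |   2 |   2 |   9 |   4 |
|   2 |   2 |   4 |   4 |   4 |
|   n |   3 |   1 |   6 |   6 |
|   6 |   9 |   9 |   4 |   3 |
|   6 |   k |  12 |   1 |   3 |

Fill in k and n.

Columns 4 and 5 each multiply to 864, so every column has product 864.
Column 2: 2×2×3×9 = 108, so the missing entry is 864 ÷ 108 = 8.
Column 1: 1×2×6×6 = 72, so the missing entry is 864 ÷ 72 = 12.

k = 8, n = 12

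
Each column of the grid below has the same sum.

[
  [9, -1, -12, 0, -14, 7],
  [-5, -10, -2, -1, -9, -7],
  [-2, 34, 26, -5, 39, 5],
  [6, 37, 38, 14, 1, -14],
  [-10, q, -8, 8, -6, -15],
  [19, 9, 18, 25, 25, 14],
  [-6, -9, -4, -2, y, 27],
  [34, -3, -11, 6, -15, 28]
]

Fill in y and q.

The complete columns each total 45.
Column 5 is missing 45 − 21 = 24 (since -14 − 9 + 39 + 1 − 6 + 25 − 15 = 21).
Column 2 is missing 45 − 57 = -12 (since -1 − 10 + 34 + 37 + 9 − 9 − 3 = 57).

y = 24, q = -12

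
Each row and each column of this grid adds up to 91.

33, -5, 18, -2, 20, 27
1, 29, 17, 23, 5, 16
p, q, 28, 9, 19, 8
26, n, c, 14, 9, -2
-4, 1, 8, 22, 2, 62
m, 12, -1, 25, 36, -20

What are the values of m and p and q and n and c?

Row 6: 12 − 1 + 25 + 36 − 20 = 52, so its missing entry is 91 − 52 = 39.
Column 1: 33 + 1 + 26 − 4 + 39 = 95, so its missing entry is 91 − 95 = -4.
Row 3: -4 + 28 + 9 + 19 + 8 = 60, so its missing entry is 91 − 60 = 31.
Column 2: -5 + 29 + 31 + 1 + 12 = 68, so its missing entry is 91 − 68 = 23.
Row 4: 26 + 23 + 14 + 9 − 2 = 70, so its missing entry is 91 − 70 = 21.

m = 39, p = -4, q = 31, n = 23, c = 21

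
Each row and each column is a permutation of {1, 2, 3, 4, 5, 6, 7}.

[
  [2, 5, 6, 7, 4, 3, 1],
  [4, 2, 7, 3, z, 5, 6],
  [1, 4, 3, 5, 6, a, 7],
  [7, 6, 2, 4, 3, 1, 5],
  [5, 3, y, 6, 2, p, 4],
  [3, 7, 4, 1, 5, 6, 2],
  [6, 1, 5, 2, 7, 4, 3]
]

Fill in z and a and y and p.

z = 1, a = 2, y = 1, p = 7

At (row 2, col 5): row 2 already has {2, 3, 4, 5, 6, 7}, so the value is 1.
At (row 3, col 6): row 3 already has {1, 3, 4, 5, 6, 7}, so the value is 2.
For row 5, column 6: column 6 already has {1, 2, 3, 4, 5, 6}; that leaves 7.
Cell (5,3): row 5 already has {2, 3, 4, 5, 6, 7} → 1.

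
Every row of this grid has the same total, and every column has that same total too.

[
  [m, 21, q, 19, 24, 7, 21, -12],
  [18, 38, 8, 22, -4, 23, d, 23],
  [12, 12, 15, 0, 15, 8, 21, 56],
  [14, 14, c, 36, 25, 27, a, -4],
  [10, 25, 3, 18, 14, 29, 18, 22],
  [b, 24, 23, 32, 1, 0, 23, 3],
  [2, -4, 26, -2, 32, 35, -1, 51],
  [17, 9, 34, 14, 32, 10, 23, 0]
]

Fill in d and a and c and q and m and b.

Rows 3 and 5 both sum to 139, so that's the common total.
The known cells in row 6 total 106, leaving 139 − 106 = 33 for the blank.
The known cells in column 1 total 106, leaving 139 − 106 = 33 for the blank.
The known cells in row 1 total 113, leaving 139 − 113 = 26 for the blank.
The known cells in row 2 total 128, leaving 139 − 128 = 11 for the blank.
The known cells in column 7 total 116, leaving 139 − 116 = 23 for the blank.
The known cells in row 4 total 135, leaving 139 − 135 = 4 for the blank.

d = 11, a = 23, c = 4, q = 26, m = 33, b = 33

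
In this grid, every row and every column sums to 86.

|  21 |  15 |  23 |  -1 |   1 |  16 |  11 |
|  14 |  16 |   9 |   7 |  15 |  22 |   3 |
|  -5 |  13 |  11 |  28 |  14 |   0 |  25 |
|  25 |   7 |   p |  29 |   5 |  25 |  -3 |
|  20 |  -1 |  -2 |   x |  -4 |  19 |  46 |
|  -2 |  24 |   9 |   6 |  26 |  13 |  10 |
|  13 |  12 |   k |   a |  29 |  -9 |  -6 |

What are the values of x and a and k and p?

Row 4: 25 + 7 + 29 + 5 + 25 − 3 = 88, so its missing entry is 86 − 88 = -2.
Column 3: 23 + 9 + 11 − 2 − 2 + 9 = 48, so its missing entry is 86 − 48 = 38.
Row 7: 13 + 12 + 38 + 29 − 9 − 6 = 77, so its missing entry is 86 − 77 = 9.
Row 5: 20 − 1 − 2 − 4 + 19 + 46 = 78, so its missing entry is 86 − 78 = 8.

x = 8, a = 9, k = 38, p = -2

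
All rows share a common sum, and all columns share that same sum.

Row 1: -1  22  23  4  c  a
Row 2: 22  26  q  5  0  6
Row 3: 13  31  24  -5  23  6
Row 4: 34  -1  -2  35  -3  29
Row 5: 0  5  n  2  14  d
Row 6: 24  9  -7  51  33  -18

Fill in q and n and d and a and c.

Rows 3 and 4 both sum to 92, so that's the common total.
Row 2: 22 + 26 + 5 + 0 + 6 = 59, so its missing entry is 92 − 59 = 33.
Column 5: 0 + 23 − 3 + 14 + 33 = 67, so its missing entry is 92 − 67 = 25.
Column 3: 23 + 33 + 24 − 2 − 7 = 71, so its missing entry is 92 − 71 = 21.
Row 5: 0 + 5 + 21 + 2 + 14 = 42, so its missing entry is 92 − 42 = 50.
Row 1: -1 + 22 + 23 + 4 + 25 = 73, so its missing entry is 92 − 73 = 19.

q = 33, n = 21, d = 50, a = 19, c = 25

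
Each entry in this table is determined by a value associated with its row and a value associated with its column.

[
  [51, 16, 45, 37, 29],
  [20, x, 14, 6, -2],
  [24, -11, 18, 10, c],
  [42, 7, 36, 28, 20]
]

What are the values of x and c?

The difference between any two rows is the same in every column — this is an addition table with the headers hidden.
Row 2 minus row 1 is 6 − 37 = -31, so its entry in column 2 is 16 + (-31) = -15.
Row 3 minus row 1 is 10 − 37 = -27, so its entry in column 5 is 29 + (-27) = 2.

x = -15, c = 2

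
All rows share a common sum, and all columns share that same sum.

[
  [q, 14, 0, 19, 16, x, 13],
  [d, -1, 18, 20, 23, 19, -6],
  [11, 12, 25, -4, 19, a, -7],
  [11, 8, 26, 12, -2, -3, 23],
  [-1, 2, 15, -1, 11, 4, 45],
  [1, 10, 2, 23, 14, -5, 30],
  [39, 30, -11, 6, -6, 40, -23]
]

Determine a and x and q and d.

a = 19, x = 1, q = 12, d = 2

Rows 4 and 5 both sum to 75, so that's the common total.
The known cells in row 2 total 73, leaving 75 − 73 = 2 for the blank.
The known cells in row 3 total 56, leaving 75 − 56 = 19 for the blank.
The known cells in column 6 total 74, leaving 75 − 74 = 1 for the blank.
The known cells in row 1 total 63, leaving 75 − 63 = 12 for the blank.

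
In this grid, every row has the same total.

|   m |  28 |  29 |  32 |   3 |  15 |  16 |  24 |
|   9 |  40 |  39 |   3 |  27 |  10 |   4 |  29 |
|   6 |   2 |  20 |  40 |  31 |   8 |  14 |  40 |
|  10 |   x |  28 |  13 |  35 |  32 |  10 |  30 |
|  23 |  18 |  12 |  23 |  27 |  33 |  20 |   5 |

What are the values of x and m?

x = 3, m = 14

Rows 2 and 5 both add up to 161, so every row sums to 161.
Row 4: 10 + 28 + 13 + 35 + 32 + 10 + 30 = 158, so the missing entry is 161 − 158 = 3.
Row 1: 28 + 29 + 32 + 3 + 15 + 16 + 24 = 147, so the missing entry is 161 − 147 = 14.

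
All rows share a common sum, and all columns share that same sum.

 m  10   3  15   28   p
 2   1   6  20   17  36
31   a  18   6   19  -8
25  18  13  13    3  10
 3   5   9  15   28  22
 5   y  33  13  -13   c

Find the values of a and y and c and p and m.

Rows 2 and 4 both sum to 82, so that's the common total.
Row 3: 31 + 18 + 6 + 19 − 8 = 66, so its missing entry is 82 − 66 = 16.
Column 1: 2 + 31 + 25 + 3 + 5 = 66, so its missing entry is 82 − 66 = 16.
Column 2: 10 + 1 + 16 + 18 + 5 = 50, so its missing entry is 82 − 50 = 32.
Row 6: 5 + 32 + 33 + 13 − 13 = 70, so its missing entry is 82 − 70 = 12.
Row 1: 16 + 10 + 3 + 15 + 28 = 72, so its missing entry is 82 − 72 = 10.

a = 16, y = 32, c = 12, p = 10, m = 16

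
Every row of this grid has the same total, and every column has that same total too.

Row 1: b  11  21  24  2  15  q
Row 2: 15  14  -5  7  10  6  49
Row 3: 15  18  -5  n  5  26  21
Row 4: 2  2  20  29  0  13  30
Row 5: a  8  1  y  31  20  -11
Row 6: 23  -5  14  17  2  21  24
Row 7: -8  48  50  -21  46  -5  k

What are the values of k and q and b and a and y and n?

k = -14, q = -3, b = 26, a = 23, y = 24, n = 16

Rows 2 and 4 both sum to 96, so that's the common total.
Row 3 has 15 + 18 − 5 + 5 + 26 + 21 = 80; the blank must be 96 − 80 = 16.
Column 4 has 24 + 7 + 16 + 29 + 17 − 21 = 72; the blank must be 96 − 72 = 24.
Row 5 has 8 + 1 + 24 + 31 + 20 − 11 = 73; the blank must be 96 − 73 = 23.
Column 1 has 15 + 15 + 2 + 23 + 23 − 8 = 70; the blank must be 96 − 70 = 26.
Row 1 has 26 + 11 + 21 + 24 + 2 + 15 = 99; the blank must be 96 − 99 = -3.
Row 7 has -8 + 48 + 50 − 21 + 46 − 5 = 110; the blank must be 96 − 110 = -14.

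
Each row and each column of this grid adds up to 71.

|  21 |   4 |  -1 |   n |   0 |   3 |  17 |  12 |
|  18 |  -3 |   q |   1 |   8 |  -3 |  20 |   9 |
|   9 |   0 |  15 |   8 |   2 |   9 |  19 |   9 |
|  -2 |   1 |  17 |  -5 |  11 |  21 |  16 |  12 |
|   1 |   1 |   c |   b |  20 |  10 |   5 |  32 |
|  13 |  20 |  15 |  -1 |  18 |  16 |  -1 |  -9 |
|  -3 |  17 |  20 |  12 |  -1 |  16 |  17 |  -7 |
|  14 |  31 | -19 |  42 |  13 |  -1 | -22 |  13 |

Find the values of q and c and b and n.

The known cells in row 1 total 56, leaving 71 − 56 = 15 for the blank.
The known cells in row 2 total 50, leaving 71 − 50 = 21 for the blank.
The known cells in column 3 total 68, leaving 71 − 68 = 3 for the blank.
The known cells in row 5 total 72, leaving 71 − 72 = -1 for the blank.

q = 21, c = 3, b = -1, n = 15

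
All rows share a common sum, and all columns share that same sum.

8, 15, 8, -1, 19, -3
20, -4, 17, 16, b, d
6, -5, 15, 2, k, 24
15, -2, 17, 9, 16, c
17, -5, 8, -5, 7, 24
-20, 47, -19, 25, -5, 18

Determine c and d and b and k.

Rows 1 and 5 both sum to 46, so that's the common total.
The known cells in row 3 total 42, leaving 46 − 42 = 4 for the blank.
The known cells in column 5 total 41, leaving 46 − 41 = 5 for the blank.
The known cells in row 4 total 55, leaving 46 − 55 = -9 for the blank.
The known cells in row 2 total 54, leaving 46 − 54 = -8 for the blank.

c = -9, d = -8, b = 5, k = 4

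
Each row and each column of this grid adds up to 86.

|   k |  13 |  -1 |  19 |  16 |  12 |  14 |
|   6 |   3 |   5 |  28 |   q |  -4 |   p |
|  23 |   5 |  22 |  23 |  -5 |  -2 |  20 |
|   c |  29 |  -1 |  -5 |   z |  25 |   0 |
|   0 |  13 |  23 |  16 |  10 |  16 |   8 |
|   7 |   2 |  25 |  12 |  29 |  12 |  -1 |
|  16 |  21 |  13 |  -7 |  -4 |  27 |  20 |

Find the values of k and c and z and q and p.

k = 13, c = 21, z = 17, q = 23, p = 25

Row 1: 13 − 1 + 19 + 16 + 12 + 14 = 73, so its missing entry is 86 − 73 = 13.
Column 1: 13 + 6 + 23 + 0 + 7 + 16 = 65, so its missing entry is 86 − 65 = 21.
Row 4: 21 + 29 − 1 − 5 + 25 + 0 = 69, so its missing entry is 86 − 69 = 17.
Column 5: 16 − 5 + 17 + 10 + 29 − 4 = 63, so its missing entry is 86 − 63 = 23.
Row 2: 6 + 3 + 5 + 28 + 23 − 4 = 61, so its missing entry is 86 − 61 = 25.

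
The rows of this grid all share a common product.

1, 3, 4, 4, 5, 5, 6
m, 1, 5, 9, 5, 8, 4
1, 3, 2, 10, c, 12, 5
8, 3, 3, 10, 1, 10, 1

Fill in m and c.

Rows 1 and 4 each multiply to 7200, so every row has product 7200.
Row 2: 1×5×9×5×8×4 = 7200, so the missing entry is 7200 ÷ 7200 = 1.
Row 3: 1×3×2×10×12×5 = 3600, so the missing entry is 7200 ÷ 3600 = 2.

m = 1, c = 2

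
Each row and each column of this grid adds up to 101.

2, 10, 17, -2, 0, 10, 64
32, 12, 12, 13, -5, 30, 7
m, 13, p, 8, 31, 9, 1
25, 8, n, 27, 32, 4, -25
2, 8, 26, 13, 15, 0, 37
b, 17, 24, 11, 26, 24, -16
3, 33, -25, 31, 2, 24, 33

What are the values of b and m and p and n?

Row 4 has 25 + 8 + 27 + 32 + 4 − 25 = 71; the blank must be 101 − 71 = 30.
Row 6 has 17 + 24 + 11 + 26 + 24 − 16 = 86; the blank must be 101 − 86 = 15.
Column 1 has 2 + 32 + 25 + 2 + 15 + 3 = 79; the blank must be 101 − 79 = 22.
Row 3 has 22 + 13 + 8 + 31 + 9 + 1 = 84; the blank must be 101 − 84 = 17.

b = 15, m = 22, p = 17, n = 30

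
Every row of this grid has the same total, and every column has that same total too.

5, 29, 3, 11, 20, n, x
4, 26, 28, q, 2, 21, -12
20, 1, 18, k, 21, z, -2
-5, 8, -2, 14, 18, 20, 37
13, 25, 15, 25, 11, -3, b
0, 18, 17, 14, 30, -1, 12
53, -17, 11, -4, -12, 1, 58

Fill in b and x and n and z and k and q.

b = 4, x = -7, n = 29, z = 23, k = 9, q = 21

Rows 4 and 6 both sum to 90, so that's the common total.
Row 5: 13 + 25 + 15 + 25 + 11 − 3 = 86, so its missing entry is 90 − 86 = 4.
Column 7: -12 − 2 + 37 + 4 + 12 + 58 = 97, so its missing entry is 90 − 97 = -7.
Row 1: 5 + 29 + 3 + 11 + 20 − 7 = 61, so its missing entry is 90 − 61 = 29.
Column 6: 29 + 21 + 20 − 3 − 1 + 1 = 67, so its missing entry is 90 − 67 = 23.
Row 3: 20 + 1 + 18 + 21 + 23 − 2 = 81, so its missing entry is 90 − 81 = 9.
Row 2: 4 + 26 + 28 + 2 + 21 − 12 = 69, so its missing entry is 90 − 69 = 21.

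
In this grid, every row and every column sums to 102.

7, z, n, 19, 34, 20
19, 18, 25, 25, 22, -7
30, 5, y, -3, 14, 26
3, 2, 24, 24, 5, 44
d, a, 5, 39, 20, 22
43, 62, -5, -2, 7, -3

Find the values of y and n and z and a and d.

y = 30, n = 23, z = -1, a = 16, d = 0

Column 1 has 7 + 19 + 30 + 3 + 43 = 102; the blank must be 102 − 102 = 0.
Row 3 has 30 + 5 − 3 + 14 + 26 = 72; the blank must be 102 − 72 = 30.
Column 3 has 25 + 30 + 24 + 5 − 5 = 79; the blank must be 102 − 79 = 23.
Row 1 has 7 + 23 + 19 + 34 + 20 = 103; the blank must be 102 − 103 = -1.
Row 5 has 0 + 5 + 39 + 20 + 22 = 86; the blank must be 102 − 86 = 16.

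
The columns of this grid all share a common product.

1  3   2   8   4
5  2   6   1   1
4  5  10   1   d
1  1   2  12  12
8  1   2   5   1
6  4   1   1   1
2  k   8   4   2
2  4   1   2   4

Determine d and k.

Columns 1 and 3 each multiply to 3840, so every column has product 3840.
Column 5: 4×1×12×1×1×2×4 = 384, so the missing entry is 3840 ÷ 384 = 10.
Column 2: 3×2×5×1×1×4×4 = 480, so the missing entry is 3840 ÷ 480 = 8.

d = 10, k = 8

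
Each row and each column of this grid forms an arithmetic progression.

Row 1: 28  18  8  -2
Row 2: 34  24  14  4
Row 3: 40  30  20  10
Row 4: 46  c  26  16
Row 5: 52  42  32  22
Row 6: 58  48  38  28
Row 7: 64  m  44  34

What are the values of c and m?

c = 36, m = 54

Along each row the entries change by -10 per step; down each column they change by 6.
Row 4: from 46 at column 1, stepping by -10 to column 2 gives 36.
Row 7: from 64 at column 1, stepping by -10 to column 2 gives 54.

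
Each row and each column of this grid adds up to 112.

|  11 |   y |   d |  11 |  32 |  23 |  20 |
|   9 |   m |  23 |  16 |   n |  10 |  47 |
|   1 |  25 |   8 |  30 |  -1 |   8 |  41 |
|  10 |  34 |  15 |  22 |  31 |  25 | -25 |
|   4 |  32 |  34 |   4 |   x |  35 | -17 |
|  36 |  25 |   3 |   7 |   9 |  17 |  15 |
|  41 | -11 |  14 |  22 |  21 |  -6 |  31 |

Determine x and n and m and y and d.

Row 5 has 4 + 32 + 34 + 4 + 35 − 17 = 92; the blank must be 112 − 92 = 20.
Column 5 has 32 − 1 + 31 + 20 + 9 + 21 = 112; the blank must be 112 − 112 = 0.
Row 2 has 9 + 23 + 16 + 0 + 10 + 47 = 105; the blank must be 112 − 105 = 7.
Column 2 has 7 + 25 + 34 + 32 + 25 − 11 = 112; the blank must be 112 − 112 = 0.
Row 1 has 11 + 0 + 11 + 32 + 23 + 20 = 97; the blank must be 112 − 97 = 15.

x = 20, n = 0, m = 7, y = 0, d = 15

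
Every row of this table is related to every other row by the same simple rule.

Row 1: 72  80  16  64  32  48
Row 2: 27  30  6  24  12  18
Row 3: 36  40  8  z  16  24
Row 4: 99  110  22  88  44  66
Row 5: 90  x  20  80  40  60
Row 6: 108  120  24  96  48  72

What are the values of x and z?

x = 100, z = 32

Each row is a constant multiple of every other row — this is a multiplication table with the headers hidden.
Row 5 is 90/72 = 5/4 times row 1, so its entry in column 2 is 80 × 5/4 = 100.
Row 3 is 36/72 = 1/2 times row 1, so its entry in column 4 is 64 × 1/2 = 32.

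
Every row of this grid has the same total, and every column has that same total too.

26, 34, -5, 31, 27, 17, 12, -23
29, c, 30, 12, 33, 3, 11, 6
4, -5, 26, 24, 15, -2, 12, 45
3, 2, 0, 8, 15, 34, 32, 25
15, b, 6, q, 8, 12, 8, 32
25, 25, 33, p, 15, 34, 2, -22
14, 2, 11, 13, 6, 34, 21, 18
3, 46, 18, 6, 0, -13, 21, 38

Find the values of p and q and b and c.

p = 7, q = 18, b = 20, c = -5

Rows 1 and 3 both sum to 119, so that's the common total.
Row 6 has 25 + 25 + 33 + 15 + 34 + 2 − 22 = 112; the blank must be 119 − 112 = 7.
Row 2 has 29 + 30 + 12 + 33 + 3 + 11 + 6 = 124; the blank must be 119 − 124 = -5.
Column 2 has 34 − 5 − 5 + 2 + 25 + 2 + 46 = 99; the blank must be 119 − 99 = 20.
Row 5 has 15 + 20 + 6 + 8 + 12 + 8 + 32 = 101; the blank must be 119 − 101 = 18.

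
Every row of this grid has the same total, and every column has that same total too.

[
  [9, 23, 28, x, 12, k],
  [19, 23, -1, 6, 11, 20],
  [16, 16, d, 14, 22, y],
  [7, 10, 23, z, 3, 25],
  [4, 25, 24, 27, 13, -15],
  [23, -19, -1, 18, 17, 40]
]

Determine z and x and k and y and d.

Rows 2 and 5 both sum to 78, so that's the common total.
The known cells in row 4 total 68, leaving 78 − 68 = 10 for the blank.
The known cells in column 4 total 75, leaving 78 − 75 = 3 for the blank.
The known cells in row 1 total 75, leaving 78 − 75 = 3 for the blank.
The known cells in column 3 total 73, leaving 78 − 73 = 5 for the blank.
The known cells in row 3 total 73, leaving 78 − 73 = 5 for the blank.

z = 10, x = 3, k = 3, y = 5, d = 5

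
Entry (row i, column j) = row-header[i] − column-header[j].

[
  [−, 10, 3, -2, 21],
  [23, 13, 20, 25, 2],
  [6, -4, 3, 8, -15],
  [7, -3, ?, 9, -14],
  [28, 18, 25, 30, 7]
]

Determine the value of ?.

4

7 − 3 = 4.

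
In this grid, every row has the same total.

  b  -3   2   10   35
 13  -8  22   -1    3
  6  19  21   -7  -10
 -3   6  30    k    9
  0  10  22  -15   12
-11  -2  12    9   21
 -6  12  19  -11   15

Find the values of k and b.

Row 3 sums to 29 and so does row 7; that's the common total.
In row 4 the known cells total 42, leaving 29 − 42 = -13.
In row 1 the known cells total 44, leaving 29 − 44 = -15.

k = -13, b = -15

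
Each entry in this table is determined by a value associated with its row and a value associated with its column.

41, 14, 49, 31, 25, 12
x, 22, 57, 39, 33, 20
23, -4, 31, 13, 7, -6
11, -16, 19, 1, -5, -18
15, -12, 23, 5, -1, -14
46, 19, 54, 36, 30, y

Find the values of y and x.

The difference between any two rows is the same in every column — this is an addition table with the headers hidden.
Row 6 minus row 1 is 30 − 25 = 5, so its entry in column 6 is 12 + 5 = 17.
Row 2 minus row 1 is 33 − 25 = 8, so its entry in column 1 is 41 + 8 = 49.

y = 17, x = 49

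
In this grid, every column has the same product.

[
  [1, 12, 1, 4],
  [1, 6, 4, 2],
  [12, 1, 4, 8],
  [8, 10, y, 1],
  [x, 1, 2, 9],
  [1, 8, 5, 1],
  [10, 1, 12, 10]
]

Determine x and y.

x = 6, y = 3

Columns 2 and 4 each multiply to 5760, so every column has product 5760.
Column 1: 1×1×12×8×1×10 = 960, so the missing entry is 5760 ÷ 960 = 6.
Column 3: 1×4×4×2×5×12 = 1920, so the missing entry is 5760 ÷ 1920 = 3.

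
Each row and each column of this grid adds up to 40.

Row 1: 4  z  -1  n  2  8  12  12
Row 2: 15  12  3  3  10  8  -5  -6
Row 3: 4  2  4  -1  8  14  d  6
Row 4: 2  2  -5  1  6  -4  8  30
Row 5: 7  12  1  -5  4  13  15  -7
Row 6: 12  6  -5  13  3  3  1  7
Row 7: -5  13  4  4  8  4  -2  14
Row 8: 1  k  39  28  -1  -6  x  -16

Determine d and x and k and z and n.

d = 3, x = 8, k = -13, z = 6, n = -3

Column 4: 3 − 1 + 1 − 5 + 13 + 4 + 28 = 43, so its missing entry is 40 − 43 = -3.
Row 1: 4 − 1 − 3 + 2 + 8 + 12 + 12 = 34, so its missing entry is 40 − 34 = 6.
Column 2: 6 + 12 + 2 + 2 + 12 + 6 + 13 = 53, so its missing entry is 40 − 53 = -13.
Row 8: 1 − 13 + 39 + 28 − 1 − 6 − 16 = 32, so its missing entry is 40 − 32 = 8.
Row 3: 4 + 2 + 4 − 1 + 8 + 14 + 6 = 37, so its missing entry is 40 − 37 = 3.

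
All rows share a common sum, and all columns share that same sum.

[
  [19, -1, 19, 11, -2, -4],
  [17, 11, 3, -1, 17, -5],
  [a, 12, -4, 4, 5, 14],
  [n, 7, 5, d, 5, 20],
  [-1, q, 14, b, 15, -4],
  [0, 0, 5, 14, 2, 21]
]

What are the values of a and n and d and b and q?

Rows 1 and 2 both sum to 42, so that's the common total.
Row 3 has 12 − 4 + 4 + 5 + 14 = 31; the blank must be 42 − 31 = 11.
Column 1 has 19 + 17 + 11 − 1 + 0 = 46; the blank must be 42 − 46 = -4.
Row 4 has -4 + 7 + 5 + 5 + 20 = 33; the blank must be 42 − 33 = 9.
Column 4 has 11 − 1 + 4 + 9 + 14 = 37; the blank must be 42 − 37 = 5.
Row 5 has -1 + 14 + 5 + 15 − 4 = 29; the blank must be 42 − 29 = 13.

a = 11, n = -4, d = 9, b = 5, q = 13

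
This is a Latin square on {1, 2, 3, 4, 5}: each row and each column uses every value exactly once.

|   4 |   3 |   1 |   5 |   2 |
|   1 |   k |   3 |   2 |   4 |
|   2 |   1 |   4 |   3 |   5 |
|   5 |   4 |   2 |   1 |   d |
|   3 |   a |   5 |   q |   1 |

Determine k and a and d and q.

k = 5, a = 2, d = 3, q = 4

For row 2, column 2: row 2 already has {1, 2, 3, 4}; that leaves 5.
At (row 5, col 2): column 2 already has {1, 3, 4, 5}, so the value is 2.
For row 4, column 5: row 4 already has {1, 2, 4, 5}; that leaves 3.
At (row 5, col 4): row 5 already has {1, 2, 3, 5}, so the value is 4.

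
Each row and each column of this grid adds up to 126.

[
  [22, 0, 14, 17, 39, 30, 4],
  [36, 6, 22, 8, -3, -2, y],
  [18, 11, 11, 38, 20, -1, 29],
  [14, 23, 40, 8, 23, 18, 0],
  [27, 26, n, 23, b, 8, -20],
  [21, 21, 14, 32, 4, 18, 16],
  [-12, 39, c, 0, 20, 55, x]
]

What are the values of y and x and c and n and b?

Column 5 has 39 − 3 + 20 + 23 + 4 + 20 = 103; the blank must be 126 − 103 = 23.
Row 5 has 27 + 26 + 23 + 23 + 8 − 20 = 87; the blank must be 126 − 87 = 39.
Column 3 has 14 + 22 + 11 + 40 + 39 + 14 = 140; the blank must be 126 − 140 = -14.
Row 7 has -12 + 39 − 14 + 0 + 20 + 55 = 88; the blank must be 126 − 88 = 38.
Row 2 has 36 + 6 + 22 + 8 − 3 − 2 = 67; the blank must be 126 − 67 = 59.

y = 59, x = 38, c = -14, n = 39, b = 23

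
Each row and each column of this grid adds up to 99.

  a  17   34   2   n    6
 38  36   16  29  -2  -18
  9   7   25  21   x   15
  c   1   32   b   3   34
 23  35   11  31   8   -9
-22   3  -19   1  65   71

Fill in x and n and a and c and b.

The known cells in row 3 total 77, leaving 99 − 77 = 22 for the blank.
The known cells in column 5 total 96, leaving 99 − 96 = 3 for the blank.
The known cells in row 1 total 62, leaving 99 − 62 = 37 for the blank.
The known cells in column 1 total 85, leaving 99 − 85 = 14 for the blank.
The known cells in row 4 total 84, leaving 99 − 84 = 15 for the blank.

x = 22, n = 3, a = 37, c = 14, b = 15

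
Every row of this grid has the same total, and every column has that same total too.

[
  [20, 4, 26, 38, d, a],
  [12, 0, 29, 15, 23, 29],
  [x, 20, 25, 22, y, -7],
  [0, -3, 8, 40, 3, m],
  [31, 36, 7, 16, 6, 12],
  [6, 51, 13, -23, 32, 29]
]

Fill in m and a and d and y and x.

m = 60, a = -15, d = 35, y = 9, x = 39

Rows 2 and 5 both sum to 108, so that's the common total.
The known cells in column 1 total 69, leaving 108 − 69 = 39 for the blank.
The known cells in row 3 total 99, leaving 108 − 99 = 9 for the blank.
The known cells in column 5 total 73, leaving 108 − 73 = 35 for the blank.
The known cells in row 1 total 123, leaving 108 − 123 = -15 for the blank.
The known cells in row 4 total 48, leaving 108 − 48 = 60 for the blank.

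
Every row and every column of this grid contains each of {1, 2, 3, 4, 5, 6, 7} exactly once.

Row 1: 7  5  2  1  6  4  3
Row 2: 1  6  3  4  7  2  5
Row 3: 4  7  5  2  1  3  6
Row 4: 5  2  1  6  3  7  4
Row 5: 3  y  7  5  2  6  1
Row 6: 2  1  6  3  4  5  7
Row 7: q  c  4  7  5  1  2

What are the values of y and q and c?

For row 5, column 2: row 5 already has {1, 2, 3, 5, 6, 7}; that leaves 4.
Cell (7,2): column 2 already has {1, 2, 4, 5, 6, 7} → 3.
At (row 7, col 1): row 7 already has {1, 2, 3, 4, 5, 7}, so the value is 6.

y = 4, q = 6, c = 3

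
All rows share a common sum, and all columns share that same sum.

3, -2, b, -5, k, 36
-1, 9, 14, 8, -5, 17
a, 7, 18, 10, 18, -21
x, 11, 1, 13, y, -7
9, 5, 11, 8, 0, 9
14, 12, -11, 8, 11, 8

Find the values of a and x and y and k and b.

a = 10, x = 7, y = 17, k = 1, b = 9

Rows 2 and 5 both sum to 42, so that's the common total.
Row 3: 7 + 18 + 10 + 18 − 21 = 32, so its missing entry is 42 − 32 = 10.
Column 1: 3 − 1 + 10 + 9 + 14 = 35, so its missing entry is 42 − 35 = 7.
Row 4: 7 + 11 + 1 + 13 − 7 = 25, so its missing entry is 42 − 25 = 17.
Column 5: -5 + 18 + 17 + 0 + 11 = 41, so its missing entry is 42 − 41 = 1.
Row 1: 3 − 2 − 5 + 1 + 36 = 33, so its missing entry is 42 − 33 = 9.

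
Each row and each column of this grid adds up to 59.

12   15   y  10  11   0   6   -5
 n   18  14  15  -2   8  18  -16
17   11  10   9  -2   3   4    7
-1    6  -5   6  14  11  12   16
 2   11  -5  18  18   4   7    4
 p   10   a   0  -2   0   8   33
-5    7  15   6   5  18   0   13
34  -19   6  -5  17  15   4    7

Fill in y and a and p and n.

y = 10, a = 14, p = -4, n = 4

Row 2 has 18 + 14 + 15 − 2 + 8 + 18 − 16 = 55; the blank must be 59 − 55 = 4.
Row 1 has 12 + 15 + 10 + 11 + 0 + 6 − 5 = 49; the blank must be 59 − 49 = 10.
Column 1 has 12 + 4 + 17 − 1 + 2 − 5 + 34 = 63; the blank must be 59 − 63 = -4.
Row 6 has -4 + 10 + 0 − 2 + 0 + 8 + 33 = 45; the blank must be 59 − 45 = 14.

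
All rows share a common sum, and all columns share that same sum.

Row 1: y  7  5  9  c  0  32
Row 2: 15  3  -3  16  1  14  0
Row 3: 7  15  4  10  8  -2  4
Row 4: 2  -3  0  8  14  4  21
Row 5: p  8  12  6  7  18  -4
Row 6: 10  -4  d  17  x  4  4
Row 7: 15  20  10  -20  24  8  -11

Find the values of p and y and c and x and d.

Rows 2 and 3 both sum to 46, so that's the common total.
Row 5 has 8 + 12 + 6 + 7 + 18 − 4 = 47; the blank must be 46 − 47 = -1.
Column 1 has 15 + 7 + 2 − 1 + 10 + 15 = 48; the blank must be 46 − 48 = -2.
Row 1 has -2 + 7 + 5 + 9 + 0 + 32 = 51; the blank must be 46 − 51 = -5.
Column 5 has -5 + 1 + 8 + 14 + 7 + 24 = 49; the blank must be 46 − 49 = -3.
Row 6 has 10 − 4 + 17 − 3 + 4 + 4 = 28; the blank must be 46 − 28 = 18.

p = -1, y = -2, c = -5, x = -3, d = 18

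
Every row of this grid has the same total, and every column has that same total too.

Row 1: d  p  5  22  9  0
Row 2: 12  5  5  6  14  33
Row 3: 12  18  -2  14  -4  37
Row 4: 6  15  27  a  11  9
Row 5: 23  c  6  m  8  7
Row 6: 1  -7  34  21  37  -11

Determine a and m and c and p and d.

Rows 2 and 3 both sum to 75, so that's the common total.
The known cells in column 1 total 54, leaving 75 − 54 = 21 for the blank.
The known cells in row 1 total 57, leaving 75 − 57 = 18 for the blank.
The known cells in row 4 total 68, leaving 75 − 68 = 7 for the blank.
The known cells in column 4 total 70, leaving 75 − 70 = 5 for the blank.
The known cells in row 5 total 49, leaving 75 − 49 = 26 for the blank.

a = 7, m = 5, c = 26, p = 18, d = 21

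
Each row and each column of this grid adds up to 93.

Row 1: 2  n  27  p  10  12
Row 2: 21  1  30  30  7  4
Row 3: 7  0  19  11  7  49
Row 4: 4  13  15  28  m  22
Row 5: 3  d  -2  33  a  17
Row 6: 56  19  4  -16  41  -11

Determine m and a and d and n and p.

The known cells in row 4 total 82, leaving 93 − 82 = 11 for the blank.
The known cells in column 5 total 76, leaving 93 − 76 = 17 for the blank.
The known cells in column 4 total 86, leaving 93 − 86 = 7 for the blank.
The known cells in row 1 total 58, leaving 93 − 58 = 35 for the blank.
The known cells in row 5 total 68, leaving 93 − 68 = 25 for the blank.

m = 11, a = 17, d = 25, n = 35, p = 7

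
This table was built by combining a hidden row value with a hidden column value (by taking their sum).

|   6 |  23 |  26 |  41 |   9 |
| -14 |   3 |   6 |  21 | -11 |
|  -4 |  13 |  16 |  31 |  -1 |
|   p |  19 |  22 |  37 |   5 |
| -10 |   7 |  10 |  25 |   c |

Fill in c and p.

The difference between any two rows is the same in every column — this is an addition table with the headers hidden.
Row 5 minus row 1 is 25 − 41 = -16, so its entry in column 5 is 9 + (-16) = -7.
Row 4 minus row 1 is 37 − 41 = -4, so its entry in column 1 is 6 + (-4) = 2.

c = -7, p = 2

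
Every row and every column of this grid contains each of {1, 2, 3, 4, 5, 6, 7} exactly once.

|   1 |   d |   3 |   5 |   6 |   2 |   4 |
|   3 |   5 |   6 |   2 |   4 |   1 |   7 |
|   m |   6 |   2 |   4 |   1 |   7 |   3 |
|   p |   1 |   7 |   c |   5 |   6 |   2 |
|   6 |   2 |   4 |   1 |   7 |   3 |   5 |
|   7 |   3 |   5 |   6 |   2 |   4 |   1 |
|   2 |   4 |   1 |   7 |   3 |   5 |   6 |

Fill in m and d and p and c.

m = 5, d = 7, p = 4, c = 3

For row 1, column 2: row 1 already has {1, 2, 3, 4, 5, 6}; that leaves 7.
At (row 4, col 4): column 4 already has {1, 2, 4, 5, 6, 7}, so the value is 3.
Cell (3,1): row 3 already has {1, 2, 3, 4, 6, 7} → 5.
At (row 4, col 1): row 4 already has {1, 2, 3, 5, 6, 7}, so the value is 4.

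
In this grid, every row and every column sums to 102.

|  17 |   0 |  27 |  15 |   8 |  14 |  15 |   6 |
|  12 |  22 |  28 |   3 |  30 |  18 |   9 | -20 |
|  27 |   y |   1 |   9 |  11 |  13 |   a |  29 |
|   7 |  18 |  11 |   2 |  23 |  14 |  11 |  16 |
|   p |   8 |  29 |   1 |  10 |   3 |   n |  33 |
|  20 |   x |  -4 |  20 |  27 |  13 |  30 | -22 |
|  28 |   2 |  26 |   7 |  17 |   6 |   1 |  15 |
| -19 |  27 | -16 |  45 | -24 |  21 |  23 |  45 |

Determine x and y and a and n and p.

x = 18, y = 7, a = 5, n = 8, p = 10

The known cells in column 1 total 92, leaving 102 − 92 = 10 for the blank.
The known cells in row 5 total 94, leaving 102 − 94 = 8 for the blank.
The known cells in row 6 total 84, leaving 102 − 84 = 18 for the blank.
The known cells in column 2 total 95, leaving 102 − 95 = 7 for the blank.
The known cells in row 3 total 97, leaving 102 − 97 = 5 for the blank.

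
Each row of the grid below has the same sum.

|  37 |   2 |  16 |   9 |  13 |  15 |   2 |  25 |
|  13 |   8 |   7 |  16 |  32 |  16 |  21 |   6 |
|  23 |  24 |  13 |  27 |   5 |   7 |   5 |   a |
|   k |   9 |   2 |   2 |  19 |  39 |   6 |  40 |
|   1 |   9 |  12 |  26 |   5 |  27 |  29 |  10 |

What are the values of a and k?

Rows 2 and 5 both add up to 119, so every row sums to 119.
Row 3: 23 + 24 + 13 + 27 + 5 + 7 + 5 = 104, so the missing entry is 119 − 104 = 15.
Row 4: 9 + 2 + 2 + 19 + 39 + 6 + 40 = 117, so the missing entry is 119 − 117 = 2.

a = 15, k = 2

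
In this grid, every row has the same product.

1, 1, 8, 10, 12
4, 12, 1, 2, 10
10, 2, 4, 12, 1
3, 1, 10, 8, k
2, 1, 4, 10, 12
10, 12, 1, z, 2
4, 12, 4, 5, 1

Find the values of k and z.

k = 4, z = 4

Rows 1 and 5 each multiply to 960, so every row has product 960.
Row 4: 3×1×10×8 = 240, so the missing entry is 960 ÷ 240 = 4.
Row 6: 10×12×1×2 = 240, so the missing entry is 960 ÷ 240 = 4.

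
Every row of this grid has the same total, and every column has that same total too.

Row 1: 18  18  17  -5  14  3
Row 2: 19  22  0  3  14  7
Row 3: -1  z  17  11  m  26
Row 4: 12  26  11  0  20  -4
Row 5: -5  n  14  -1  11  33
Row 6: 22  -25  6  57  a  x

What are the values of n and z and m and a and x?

n = 13, z = 11, m = 1, a = 5, x = 0

Rows 1 and 2 both sum to 65, so that's the common total.
The known cells in column 6 total 65, leaving 65 − 65 = 0 for the blank.
The known cells in row 6 total 60, leaving 65 − 60 = 5 for the blank.
The known cells in column 5 total 64, leaving 65 − 64 = 1 for the blank.
The known cells in row 3 total 54, leaving 65 − 54 = 11 for the blank.
The known cells in row 5 total 52, leaving 65 − 52 = 13 for the blank.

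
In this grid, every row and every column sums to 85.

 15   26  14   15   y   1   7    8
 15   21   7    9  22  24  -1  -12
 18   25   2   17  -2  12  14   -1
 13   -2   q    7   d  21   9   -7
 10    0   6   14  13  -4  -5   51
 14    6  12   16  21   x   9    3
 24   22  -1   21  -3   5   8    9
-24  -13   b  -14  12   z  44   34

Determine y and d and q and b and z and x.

Row 6: 14 + 6 + 12 + 16 + 21 + 9 + 3 = 81, so its missing entry is 85 − 81 = 4.
Row 1: 15 + 26 + 14 + 15 + 1 + 7 + 8 = 86, so its missing entry is 85 − 86 = -1.
Column 5: -1 + 22 − 2 + 13 + 21 − 3 + 12 = 62, so its missing entry is 85 − 62 = 23.
Column 6: 1 + 24 + 12 + 21 − 4 + 4 + 5 = 63, so its missing entry is 85 − 63 = 22.
Row 8: -24 − 13 − 14 + 12 + 22 + 44 + 34 = 61, so its missing entry is 85 − 61 = 24.
Row 4: 13 − 2 + 7 + 23 + 21 + 9 − 7 = 64, so its missing entry is 85 − 64 = 21.

y = -1, d = 23, q = 21, b = 24, z = 22, x = 4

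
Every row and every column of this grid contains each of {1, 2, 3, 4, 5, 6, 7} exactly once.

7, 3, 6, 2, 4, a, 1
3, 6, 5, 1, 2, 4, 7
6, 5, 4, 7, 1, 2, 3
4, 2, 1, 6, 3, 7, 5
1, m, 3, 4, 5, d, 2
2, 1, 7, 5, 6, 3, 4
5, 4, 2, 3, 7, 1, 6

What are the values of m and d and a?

m = 7, d = 6, a = 5

At (row 5, col 2): column 2 already has {1, 2, 3, 4, 5, 6}, so the value is 7.
For row 5, column 6: row 5 already has {1, 2, 3, 4, 5, 7}; that leaves 6.
For row 1, column 6: row 1 already has {1, 2, 3, 4, 6, 7}; that leaves 5.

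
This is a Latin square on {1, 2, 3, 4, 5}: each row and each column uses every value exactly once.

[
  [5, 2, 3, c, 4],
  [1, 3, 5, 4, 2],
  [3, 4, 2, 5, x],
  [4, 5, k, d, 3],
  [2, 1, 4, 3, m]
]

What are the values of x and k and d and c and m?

x = 1, k = 1, d = 2, c = 1, m = 5

At (row 5, col 5): row 5 already has {1, 2, 3, 4}, so the value is 5.
Cell (3,5): row 3 already has {2, 3, 4, 5} → 1.
At (row 1, col 4): row 1 already has {2, 3, 4, 5}, so the value is 1.
At (row 4, col 4): column 4 already has {1, 3, 4, 5}, so the value is 2.
For row 4, column 3: row 4 already has {2, 3, 4, 5}; that leaves 1.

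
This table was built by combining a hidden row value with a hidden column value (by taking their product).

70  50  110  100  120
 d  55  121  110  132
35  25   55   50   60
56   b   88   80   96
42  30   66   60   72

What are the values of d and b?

d = 77, b = 40

Each row is a constant multiple of every other row — this is a multiplication table with the headers hidden.
Row 2 is 110/100 = 11/10 times row 1, so its entry in column 1 is 70 × 11/10 = 77.
Row 4 is 80/100 = 4/5 times row 1, so its entry in column 2 is 50 × 4/5 = 40.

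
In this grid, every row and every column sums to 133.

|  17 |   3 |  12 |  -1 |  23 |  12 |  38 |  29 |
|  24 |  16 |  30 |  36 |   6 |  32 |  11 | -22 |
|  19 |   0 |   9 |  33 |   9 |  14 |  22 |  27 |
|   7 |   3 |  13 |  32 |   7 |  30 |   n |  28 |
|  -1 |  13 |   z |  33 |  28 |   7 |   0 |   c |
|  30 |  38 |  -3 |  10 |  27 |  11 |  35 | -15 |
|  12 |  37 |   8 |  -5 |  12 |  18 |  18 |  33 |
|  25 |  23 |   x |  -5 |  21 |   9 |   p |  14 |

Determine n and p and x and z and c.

n = 13, p = -4, x = 50, z = 14, c = 39

The known cells in row 4 total 120, leaving 133 − 120 = 13 for the blank.
The known cells in column 7 total 137, leaving 133 − 137 = -4 for the blank.
The known cells in row 8 total 83, leaving 133 − 83 = 50 for the blank.
The known cells in column 3 total 119, leaving 133 − 119 = 14 for the blank.
The known cells in row 5 total 94, leaving 133 − 94 = 39 for the blank.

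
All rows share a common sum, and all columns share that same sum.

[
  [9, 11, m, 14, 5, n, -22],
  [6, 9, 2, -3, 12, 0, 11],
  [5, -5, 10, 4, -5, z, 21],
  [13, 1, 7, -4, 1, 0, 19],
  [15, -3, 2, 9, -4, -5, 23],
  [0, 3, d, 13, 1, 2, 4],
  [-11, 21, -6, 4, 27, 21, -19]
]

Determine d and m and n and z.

d = 14, m = 8, n = 12, z = 7

Rows 2 and 4 both sum to 37, so that's the common total.
Row 3: 5 − 5 + 10 + 4 − 5 + 21 = 30, so its missing entry is 37 − 30 = 7.
Column 6: 0 + 7 + 0 − 5 + 2 + 21 = 25, so its missing entry is 37 − 25 = 12.
Row 1: 9 + 11 + 14 + 5 + 12 − 22 = 29, so its missing entry is 37 − 29 = 8.
Row 6: 0 + 3 + 13 + 1 + 2 + 4 = 23, so its missing entry is 37 − 23 = 14.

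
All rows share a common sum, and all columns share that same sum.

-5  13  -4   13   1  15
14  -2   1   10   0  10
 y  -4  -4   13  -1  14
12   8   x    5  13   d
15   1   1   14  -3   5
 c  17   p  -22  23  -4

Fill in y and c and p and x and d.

y = 15, c = -18, p = 37, x = 2, d = -7

Rows 1 and 2 both sum to 33, so that's the common total.
Row 3 has -4 − 4 + 13 − 1 + 14 = 18; the blank must be 33 − 18 = 15.
Column 1 has -5 + 14 + 15 + 12 + 15 = 51; the blank must be 33 − 51 = -18.
Column 6 has 15 + 10 + 14 + 5 − 4 = 40; the blank must be 33 − 40 = -7.
Row 4 has 12 + 8 + 5 + 13 − 7 = 31; the blank must be 33 − 31 = 2.
Row 6 has -18 + 17 − 22 + 23 − 4 = -4; the blank must be 33 − (-4) = 37.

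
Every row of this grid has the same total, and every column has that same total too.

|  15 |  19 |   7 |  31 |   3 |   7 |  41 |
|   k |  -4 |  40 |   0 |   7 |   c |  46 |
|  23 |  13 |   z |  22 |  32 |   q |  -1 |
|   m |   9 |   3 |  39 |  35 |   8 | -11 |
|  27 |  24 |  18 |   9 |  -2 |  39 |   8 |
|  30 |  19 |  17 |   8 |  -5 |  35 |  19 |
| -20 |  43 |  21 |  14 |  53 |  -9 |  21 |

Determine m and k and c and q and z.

Rows 1 and 5 both sum to 123, so that's the common total.
The known cells in row 4 total 83, leaving 123 − 83 = 40 for the blank.
The known cells in column 3 total 106, leaving 123 − 106 = 17 for the blank.
The known cells in column 1 total 115, leaving 123 − 115 = 8 for the blank.
The known cells in row 2 total 97, leaving 123 − 97 = 26 for the blank.
The known cells in row 3 total 106, leaving 123 − 106 = 17 for the blank.

m = 40, k = 8, c = 26, q = 17, z = 17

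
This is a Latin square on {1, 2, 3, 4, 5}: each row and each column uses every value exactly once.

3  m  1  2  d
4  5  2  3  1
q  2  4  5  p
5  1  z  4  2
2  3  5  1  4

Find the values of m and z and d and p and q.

m = 4, z = 3, d = 5, p = 3, q = 1

At (row 1, col 2): column 2 already has {1, 2, 3, 5}, so the value is 4.
Cell (1,5): row 1 already has {1, 2, 3, 4} → 5.
At (row 3, col 5): column 5 already has {1, 2, 4, 5}, so the value is 3.
For row 3, column 1: row 3 already has {2, 3, 4, 5}; that leaves 1.
At (row 4, col 3): row 4 already has {1, 2, 4, 5}, so the value is 3.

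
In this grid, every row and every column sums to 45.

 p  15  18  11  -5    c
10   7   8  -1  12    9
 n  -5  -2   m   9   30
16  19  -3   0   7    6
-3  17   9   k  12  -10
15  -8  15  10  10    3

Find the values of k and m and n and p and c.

k = 20, m = 5, n = 8, p = -1, c = 7

The known cells in row 5 total 25, leaving 45 − 25 = 20 for the blank.
The known cells in column 4 total 40, leaving 45 − 40 = 5 for the blank.
The known cells in row 3 total 37, leaving 45 − 37 = 8 for the blank.
The known cells in column 1 total 46, leaving 45 − 46 = -1 for the blank.
The known cells in row 1 total 38, leaving 45 − 38 = 7 for the blank.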